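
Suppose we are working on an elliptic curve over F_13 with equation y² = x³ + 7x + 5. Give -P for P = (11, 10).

-(11, 10) = (11, -10 mod 13) = (11, 3).

(11, 3)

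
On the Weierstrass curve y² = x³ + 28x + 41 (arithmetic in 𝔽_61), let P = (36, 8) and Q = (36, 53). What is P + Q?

O

The two points share x = 36 and their y-coordinates satisfy 8 + 53 ≡ 0 (mod 61), so they are inverses. Their sum is O.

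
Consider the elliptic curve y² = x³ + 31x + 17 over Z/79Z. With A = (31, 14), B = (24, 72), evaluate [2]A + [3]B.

First 2A:
Repeated addition: build up to 2A.
2A: tangent at (31, 14): λ = (3·31² + 31)/(2·14) ≡ 70/28. 28⁻¹ ≡ 48 (mod 79), so λ ≡ 70·48 ≡ 42.
  x = λ² - 31 - 31 = 1764 - 62 ≡ 43; y = λ·(31 - 43) - 14 ≡ 35. → (43, 35)
2A = (43, 35).
Next 3B:
Repeated addition: build up to 3B.
2B: tangent at (24, 72): λ = (3·24² + 31)/(2·72) ≡ 21/65. 65⁻¹ ≡ 62 (mod 79), so λ ≡ 21·62 ≡ 38.
  x = λ² - 24 - 24 = 1444 - 48 ≡ 53; y = λ·(24 - 53) - 72 ≡ 11. → (53, 11)
3B: (53, 11) + (24, 72). λ = (72 - 11)/(24 - 53) ≡ 61/50 mod 79. 50⁻¹ ≡ 49 (mod 79) since 50·49 = 2450 ≡ 1, so λ ≡ 66.
  x = λ² - 53 - 24 = 4356 - 77 ≡ 13; y = λ·(53 - 13) - 11 ≡ 22. → (13, 22)
3B = (13, 22).
Finally 2A + 3B:
(43, 35) + (13, 22). λ = (22 - 35)/(13 - 43) ≡ 66/49 mod 79. 49⁻¹ ≡ 50 (mod 79), so λ ≡ 61.
  x = λ² - 43 - 13 = 3721 - 56 ≡ 31; y = λ·(43 - 31) - 35 ≡ 65. → (31, 65)

(31, 65)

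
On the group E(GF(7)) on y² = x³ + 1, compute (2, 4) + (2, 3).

O

The two points share x = 2 and their y-coordinates satisfy 4 + 3 ≡ 0 (mod 7), so they are inverses. Their sum is the point at infinity.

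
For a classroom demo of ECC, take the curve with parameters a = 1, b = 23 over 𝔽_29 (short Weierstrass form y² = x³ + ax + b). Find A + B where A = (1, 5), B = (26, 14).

(1, 5) + (26, 14). λ = (14 - 5)/(26 - 1) ≡ 9/25 mod 29. 25⁻¹ ≡ 7 (mod 29), so λ ≡ 5.
  x = λ² - 1 - 26 = 25 - 27 ≡ 27; y = λ·(1 - 27) - 5 ≡ 10. → (27, 10)

(27, 10)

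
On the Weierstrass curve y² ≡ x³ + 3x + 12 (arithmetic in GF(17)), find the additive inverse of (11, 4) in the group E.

-(11, 4) = (11, -4 mod 17) = (11, 13).

(11, 13)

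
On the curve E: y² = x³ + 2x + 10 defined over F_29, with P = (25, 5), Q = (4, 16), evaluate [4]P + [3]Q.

(4, 16)

First 4P:
Double-and-add on 4 = (100)₂. Start with P = (25, 5) for the leading 1-bit.
double: tangent at (25, 5): λ = (3·25² + 2)/(2·5) ≡ 21/10. 10⁻¹ ≡ 3 (mod 29), so λ ≡ 21·3 ≡ 5.
  x = λ² - 25 - 25 = 25 - 50 ≡ 4; y = λ·(25 - 4) - 5 ≡ 13. → (4, 13)
double: tangent at (4, 13): λ = (3·4² + 2)/(2·13) ≡ 21/26. 26⁻¹ ≡ 19 (mod 29), so λ ≡ 21·19 ≡ 22.
  x = λ² - 4 - 4 = 484 - 8 ≡ 12; y = λ·(4 - 12) - 13 ≡ 14. → (12, 14)
4P = (12, 14).
Next 3Q:
Repeated addition: build up to 3Q.
2Q: tangent at (4, 16): λ = (3·4² + 2)/(2·16) ≡ 21/3. 3⁻¹ ≡ 10 (mod 29), so λ ≡ 21·10 ≡ 7.
  x = λ² - 4 - 4 = 49 - 8 ≡ 12; y = λ·(4 - 12) - 16 ≡ 15. → (12, 15)
3Q: (12, 15) + (4, 16). λ = (16 - 15)/(4 - 12) ≡ 1/21 mod 29. 21⁻¹ ≡ 18 (mod 29), so λ ≡ 18.
  x = λ² - 12 - 4 = 324 - 16 ≡ 18; y = λ·(12 - 18) - 15 ≡ 22. → (18, 22)
3Q = (18, 22).
Finally 4P + 3Q:
(12, 14) + (18, 22). λ = (22 - 14)/(18 - 12) ≡ 8/6 mod 29. 6⁻¹ ≡ 5 (mod 29), so λ ≡ 11.
  x = λ² - 12 - 18 = 121 - 30 ≡ 4; y = λ·(12 - 4) - 14 ≡ 16. → (4, 16)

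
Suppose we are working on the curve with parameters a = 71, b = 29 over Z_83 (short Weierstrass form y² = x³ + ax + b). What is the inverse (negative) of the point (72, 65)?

-(72, 65) = (72, -65 mod 83) = (72, 18).

(72, 18)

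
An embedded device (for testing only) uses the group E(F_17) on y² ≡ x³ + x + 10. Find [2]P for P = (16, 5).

(11, 14)

tangent at (16, 5): λ = (3·16² + 1)/(2·5) ≡ 4/10. 10⁻¹ ≡ 12 (mod 17) since 10·12 = 120 ≡ 1, so λ ≡ 4·12 ≡ 14.
  x = λ² - 16 - 16 = 196 - 32 ≡ 11; y = λ·(16 - 11) - 5 ≡ 14. → (11, 14)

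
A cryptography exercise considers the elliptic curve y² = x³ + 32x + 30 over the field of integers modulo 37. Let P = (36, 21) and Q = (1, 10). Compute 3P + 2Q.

(24, 9)

First 3P:
Repeated addition: build up to 3P.
2P: tangent at (36, 21): λ = (3·36² + 32)/(2·21) ≡ 35/5. 5⁻¹ ≡ 15 (mod 37), so λ ≡ 35·15 ≡ 7.
  x = λ² - 36 - 36 = 49 - 72 ≡ 14; y = λ·(36 - 14) - 21 ≡ 22. → (14, 22)
3P: (14, 22) + (36, 21). λ = (21 - 22)/(36 - 14) ≡ 36/22 mod 37. 22⁻¹ ≡ 32 (mod 37) since 22·32 = 704 ≡ 1, so λ ≡ 5.
  x = λ² - 14 - 36 = 25 - 50 ≡ 12; y = λ·(14 - 12) - 22 ≡ 25. → (12, 25)
3P = (12, 25).
Next 2Q:
Repeated addition: build up to 2Q.
2Q: tangent at (1, 10): λ = (3·1² + 32)/(2·10) ≡ 35/20. 20⁻¹ ≡ 13 (mod 37), so λ ≡ 35·13 ≡ 11.
  x = λ² - 1 - 1 = 121 - 2 ≡ 8; y = λ·(1 - 8) - 10 ≡ 24. → (8, 24)
2Q = (8, 24).
Finally 3P + 2Q:
(12, 25) + (8, 24). λ = (24 - 25)/(8 - 12) ≡ 36/33 mod 37. 33⁻¹ ≡ 9 (mod 37) since 33·9 = 297 ≡ 1, so λ ≡ 28.
  x = λ² - 12 - 8 = 784 - 20 ≡ 24; y = λ·(12 - 24) - 25 ≡ 9. → (24, 9)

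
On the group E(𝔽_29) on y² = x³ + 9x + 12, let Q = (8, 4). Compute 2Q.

(4, 24)

tangent at (8, 4): λ = (3·8² + 9)/(2·4) ≡ 27/8. 8⁻¹ ≡ 11 (mod 29), so λ ≡ 27·11 ≡ 7.
  x = λ² - 8 - 8 = 49 - 16 ≡ 4; y = λ·(8 - 4) - 4 ≡ 24. → (4, 24)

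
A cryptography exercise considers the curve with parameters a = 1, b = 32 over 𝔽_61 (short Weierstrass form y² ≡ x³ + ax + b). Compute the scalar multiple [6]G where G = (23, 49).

Double-and-add on 6 = (110)₂. Start with G = (23, 49) for the leading 1-bit.
double: tangent at (23, 49): λ = (3·23² + 1)/(2·49) ≡ 2/37. 37⁻¹ ≡ 33 (mod 61) since 37·33 = 1221 ≡ 1, so λ ≡ 2·33 ≡ 5.
  x = λ² - 23 - 23 = 25 - 46 ≡ 40; y = λ·(23 - 40) - 49 ≡ 49. → (40, 49)
add G: (40, 49) + (23, 49). λ = (49 - 49)/(23 - 40) ≡ 0/44 mod 61. 44⁻¹ ≡ 43 (mod 61), so λ ≡ 0.
  x = λ² - 40 - 23 = 0 - 63 ≡ 59; y = λ·(40 - 59) - 49 ≡ 12. → (59, 12)
double: tangent at (59, 12): λ = (3·59² + 1)/(2·12) ≡ 13/24. 24⁻¹ ≡ 28 (mod 61) since 24·28 = 672 ≡ 1, so λ ≡ 13·28 ≡ 59.
  x = λ² - 59 - 59 = 3481 - 118 ≡ 8; y = λ·(59 - 8) - 12 ≡ 8. → (8, 8)

(8, 8)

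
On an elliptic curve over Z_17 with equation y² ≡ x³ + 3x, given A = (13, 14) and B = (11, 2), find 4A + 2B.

O

First 4A:
Repeated addition: build up to 4A.
2A: tangent at (13, 14): λ = (3·13² + 3)/(2·14) ≡ 0/11. 11⁻¹ ≡ 14 (mod 17) since 11·14 = 154 ≡ 1, so λ ≡ 0·14 ≡ 0.
  x = λ² - 13 - 13 = 0 - 26 ≡ 8; y = λ·(13 - 8) - 14 ≡ 3. → (8, 3)
3A: (8, 3) + (13, 14). λ = (14 - 3)/(13 - 8) ≡ 11/5 mod 17. 5⁻¹ ≡ 7 (mod 17), so λ ≡ 9.
  x = λ² - 8 - 13 = 81 - 21 ≡ 9; y = λ·(8 - 9) - 3 ≡ 5. → (9, 5)
4A: (9, 5) + (13, 14). λ = (14 - 5)/(13 - 9) ≡ 9/4 mod 17. 4⁻¹ ≡ 13 (mod 17) since 4·13 = 52 ≡ 1, so λ ≡ 15.
  x = λ² - 9 - 13 = 225 - 22 ≡ 16; y = λ·(9 - 16) - 5 ≡ 9. → (16, 9)
4A = (16, 9).
Next 2B:
Repeated addition: build up to 2B.
2B: tangent at (11, 2): λ = (3·11² + 3)/(2·2) ≡ 9/4. 4⁻¹ ≡ 13 (mod 17), so λ ≡ 9·13 ≡ 15.
  x = λ² - 11 - 11 = 225 - 22 ≡ 16; y = λ·(11 - 16) - 2 ≡ 8. → (16, 8)
2B = (16, 8).
Finally 4A + 2B:
(16, 9) + (16, 8): same x and y₁ ≡ -y₂, so the sum is ∞.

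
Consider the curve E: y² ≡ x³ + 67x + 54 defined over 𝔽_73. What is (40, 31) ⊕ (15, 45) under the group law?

(21, 8)

(40, 31) + (15, 45). λ = (45 - 31)/(15 - 40) ≡ 14/48 mod 73. 48⁻¹ ≡ 35 (mod 73), so λ ≡ 52.
  x = λ² - 40 - 15 = 2704 - 55 ≡ 21; y = λ·(40 - 21) - 31 ≡ 8. → (21, 8)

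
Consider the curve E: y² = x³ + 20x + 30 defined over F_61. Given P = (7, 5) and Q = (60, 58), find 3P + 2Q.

(7, 56)

First 3P:
Repeated addition: build up to 3P.
2P: tangent at (7, 5): λ = (3·7² + 20)/(2·5) ≡ 45/10. 10⁻¹ ≡ 55 (mod 61) since 10·55 = 550 ≡ 1, so λ ≡ 45·55 ≡ 35.
  x = λ² - 7 - 7 = 1225 - 14 ≡ 52; y = λ·(7 - 52) - 5 ≡ 6. → (52, 6)
3P: (52, 6) + (7, 5). λ = (5 - 6)/(7 - 52) ≡ 60/16 mod 61. 16⁻¹ ≡ 42 (mod 61) since 16·42 = 672 ≡ 1, so λ ≡ 19.
  x = λ² - 52 - 7 = 361 - 59 ≡ 58; y = λ·(52 - 58) - 6 ≡ 2. → (58, 2)
3P = (58, 2).
Next 2Q:
Repeated addition: build up to 2Q.
2Q: tangent at (60, 58): λ = (3·60² + 20)/(2·58) ≡ 23/55. 55⁻¹ ≡ 10 (mod 61) since 55·10 = 550 ≡ 1, so λ ≡ 23·10 ≡ 47.
  x = λ² - 60 - 60 = 2209 - 120 ≡ 15; y = λ·(60 - 15) - 58 ≡ 44. → (15, 44)
2Q = (15, 44).
Finally 3P + 2Q:
(58, 2) + (15, 44). λ = (44 - 2)/(15 - 58) ≡ 42/18 mod 61. 18⁻¹ ≡ 17 (mod 61), so λ ≡ 43.
  x = λ² - 58 - 15 = 1849 - 73 ≡ 7; y = λ·(58 - 7) - 2 ≡ 56. → (7, 56)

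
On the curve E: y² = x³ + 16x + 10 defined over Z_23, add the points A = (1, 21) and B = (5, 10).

(3, 19)

(1, 21) + (5, 10). λ = (10 - 21)/(5 - 1) ≡ 12/4 mod 23. 4⁻¹ ≡ 6 (mod 23) since 4·6 = 24 ≡ 1, so λ ≡ 3.
  x = λ² - 1 - 5 = 9 - 6 ≡ 3; y = λ·(1 - 3) - 21 ≡ 19. → (3, 19)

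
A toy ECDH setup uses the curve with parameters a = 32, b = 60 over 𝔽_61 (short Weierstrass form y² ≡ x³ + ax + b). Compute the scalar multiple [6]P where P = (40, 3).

(59, 7)

Double-and-add on 6 = (110)₂. Start with P = (40, 3) for the leading 1-bit.
double: tangent at (40, 3): λ = (3·40² + 32)/(2·3) ≡ 13/6. 6⁻¹ ≡ 51 (mod 61), so λ ≡ 13·51 ≡ 53.
  x = λ² - 40 - 40 = 2809 - 80 ≡ 45; y = λ·(40 - 45) - 3 ≡ 37. → (45, 37)
add P: (45, 37) + (40, 3). λ = (3 - 37)/(40 - 45) ≡ 27/56 mod 61. 56⁻¹ ≡ 12 (mod 61), so λ ≡ 19.
  x = λ² - 45 - 40 = 361 - 85 ≡ 32; y = λ·(45 - 32) - 37 ≡ 27. → (32, 27)
double: tangent at (32, 27): λ = (3·32² + 32)/(2·27) ≡ 54/54. 54⁻¹ ≡ 26 (mod 61), so λ ≡ 54·26 ≡ 1.
  x = λ² - 32 - 32 = 1 - 64 ≡ 59; y = λ·(32 - 59) - 27 ≡ 7. → (59, 7)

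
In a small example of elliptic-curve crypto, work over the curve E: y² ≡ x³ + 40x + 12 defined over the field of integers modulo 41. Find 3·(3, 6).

(14, 6)

Write G = (3, 6).
Repeated addition: build up to 3G.
2G: tangent at (3, 6): λ = (3·3² + 40)/(2·6) ≡ 26/12. 12⁻¹ ≡ 24 (mod 41), so λ ≡ 26·24 ≡ 9.
  x = λ² - 3 - 3 = 81 - 6 ≡ 34; y = λ·(3 - 34) - 6 ≡ 2. → (34, 2)
3G: (34, 2) + (3, 6). λ = (6 - 2)/(3 - 34) ≡ 4/10 mod 41. 10⁻¹ ≡ 37 (mod 41) since 10·37 = 370 ≡ 1, so λ ≡ 25.
  x = λ² - 34 - 3 = 625 - 37 ≡ 14; y = λ·(34 - 14) - 2 ≡ 6. → (14, 6)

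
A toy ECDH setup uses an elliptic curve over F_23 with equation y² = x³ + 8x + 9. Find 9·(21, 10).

(4, 17)

Write P = (21, 10).
Double-and-add on 9 = (1001)₂. Start with P = (21, 10) for the leading 1-bit.
double: tangent at (21, 10): λ = (3·21² + 8)/(2·10) ≡ 20/20. 20⁻¹ ≡ 15 (mod 23) since 20·15 = 300 ≡ 1, so λ ≡ 20·15 ≡ 1.
  x = λ² - 21 - 21 = 1 - 42 ≡ 5; y = λ·(21 - 5) - 10 ≡ 6. → (5, 6)
double: tangent at (5, 6): λ = (3·5² + 8)/(2·6) ≡ 14/12. 12⁻¹ ≡ 2 (mod 23) since 12·2 = 24 ≡ 1, so λ ≡ 14·2 ≡ 5.
  x = λ² - 5 - 5 = 25 - 10 ≡ 15; y = λ·(5 - 15) - 6 ≡ 13. → (15, 13)
double: tangent at (15, 13): λ = (3·15² + 8)/(2·13) ≡ 16/3. 3⁻¹ ≡ 8 (mod 23), so λ ≡ 16·8 ≡ 13.
  x = λ² - 15 - 15 = 169 - 30 ≡ 1; y = λ·(15 - 1) - 13 ≡ 8. → (1, 8)
add P: (1, 8) + (21, 10). λ = (10 - 8)/(21 - 1) ≡ 2/20 mod 23. 20⁻¹ ≡ 15 (mod 23) since 20·15 = 300 ≡ 1, so λ ≡ 7.
  x = λ² - 1 - 21 = 49 - 22 ≡ 4; y = λ·(1 - 4) - 8 ≡ 17. → (4, 17)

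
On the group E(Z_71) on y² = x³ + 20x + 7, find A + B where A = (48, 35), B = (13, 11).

(42, 32)

(48, 35) + (13, 11). λ = (11 - 35)/(13 - 48) ≡ 47/36 mod 71. 36⁻¹ ≡ 2 (mod 71), so λ ≡ 23.
  x = λ² - 48 - 13 = 529 - 61 ≡ 42; y = λ·(48 - 42) - 35 ≡ 32. → (42, 32)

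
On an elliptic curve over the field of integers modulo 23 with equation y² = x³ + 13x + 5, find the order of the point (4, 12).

12

2P: tangent at (4, 12): λ = (3·4² + 13)/(2·12) ≡ 15/1. 1⁻¹ ≡ 1 (mod 23), so λ ≡ 15·1 ≡ 15.
  x = λ² - 4 - 4 = 225 - 8 ≡ 10; y = λ·(4 - 10) - 12 ≡ 13. → (10, 13)
3P: (10, 13) + (4, 12). λ = (12 - 13)/(4 - 10) ≡ 22/17 mod 23. 17⁻¹ ≡ 19 (mod 23), so λ ≡ 4.
  x = λ² - 10 - 4 = 16 - 14 ≡ 2; y = λ·(10 - 2) - 13 ≡ 19. → (2, 19)
4P: (2, 19) + (4, 12). λ = (12 - 19)/(4 - 2) ≡ 16/2 mod 23. 2⁻¹ ≡ 12 (mod 23), so λ ≡ 8.
  x = λ² - 2 - 4 = 64 - 6 ≡ 12; y = λ·(2 - 12) - 19 ≡ 16. → (12, 16)
5P: (12, 16) + (4, 12). λ = (12 - 16)/(4 - 12) ≡ 19/15 mod 23. 15⁻¹ ≡ 20 (mod 23), so λ ≡ 12.
  x = λ² - 12 - 4 = 144 - 16 ≡ 13; y = λ·(12 - 13) - 16 ≡ 18. → (13, 18)
6P: (13, 18) + (4, 12). λ = (12 - 18)/(4 - 13) ≡ 17/14 mod 23. 14⁻¹ ≡ 5 (mod 23), so λ ≡ 16.
  x = λ² - 13 - 4 = 256 - 17 ≡ 9; y = λ·(13 - 9) - 18 ≡ 0. → (9, 0)
7P: (9, 0) + (4, 12). λ = (12 - 0)/(4 - 9) ≡ 12/18 mod 23. 18⁻¹ ≡ 9 (mod 23) since 18·9 = 162 ≡ 1, so λ ≡ 16.
  x = λ² - 9 - 4 = 256 - 13 ≡ 13; y = λ·(9 - 13) - 0 ≡ 5. → (13, 5)
8P: (13, 5) + (4, 12). λ = (12 - 5)/(4 - 13) ≡ 7/14 mod 23. 14⁻¹ ≡ 5 (mod 23), so λ ≡ 12.
  x = λ² - 13 - 4 = 144 - 17 ≡ 12; y = λ·(13 - 12) - 5 ≡ 7. → (12, 7)
9P: (12, 7) + (4, 12). λ = (12 - 7)/(4 - 12) ≡ 5/15 mod 23. 15⁻¹ ≡ 20 (mod 23) since 15·20 = 300 ≡ 1, so λ ≡ 8.
  x = λ² - 12 - 4 = 64 - 16 ≡ 2; y = λ·(12 - 2) - 7 ≡ 4. → (2, 4)
10P: (2, 4) + (4, 12). λ = (12 - 4)/(4 - 2) ≡ 8/2 mod 23. 2⁻¹ ≡ 12 (mod 23), so λ ≡ 4.
  x = λ² - 2 - 4 = 16 - 6 ≡ 10; y = λ·(2 - 10) - 4 ≡ 10. → (10, 10)
11P: (10, 10) + (4, 12). λ = (12 - 10)/(4 - 10) ≡ 2/17 mod 23. 17⁻¹ ≡ 19 (mod 23), so λ ≡ 15.
  x = λ² - 10 - 4 = 225 - 14 ≡ 4; y = λ·(10 - 4) - 10 ≡ 11. → (4, 11)
12P: (4, 11) + (4, 12): same x and y₁ ≡ -y₂, so the sum is ∞.
12P = ∞, so the order is 12.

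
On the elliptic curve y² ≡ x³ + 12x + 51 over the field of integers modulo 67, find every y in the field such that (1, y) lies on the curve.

x³ + 12x + 51 = 64 ≡ 64 (mod 67).
Square roots of 64 mod 67: 8 and 59 (since 8² = 64 ≡ 64).

8, 59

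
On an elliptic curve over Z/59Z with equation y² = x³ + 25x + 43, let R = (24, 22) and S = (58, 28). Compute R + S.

(24, 22) + (58, 28). λ = (28 - 22)/(58 - 24) ≡ 6/34 mod 59. 34⁻¹ ≡ 33 (mod 59) since 34·33 = 1122 ≡ 1, so λ ≡ 21.
  x = λ² - 24 - 58 = 441 - 82 ≡ 5; y = λ·(24 - 5) - 22 ≡ 23. → (5, 23)

(5, 23)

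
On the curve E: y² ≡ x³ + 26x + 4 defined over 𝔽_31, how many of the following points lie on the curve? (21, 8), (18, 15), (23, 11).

1

(21, 8): 8² ≡ 2, rhs ≡ 15 → off.
(18, 15): 15² ≡ 8, rhs ≡ 11 → off.
(23, 11): 11² ≡ 28, rhs ≡ 28 → on.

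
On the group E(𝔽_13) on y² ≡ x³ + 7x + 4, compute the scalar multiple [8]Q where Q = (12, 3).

(12, 10)

Repeated addition: build up to 8Q.
2Q: tangent at (12, 3): λ = (3·12² + 7)/(2·3) ≡ 10/6. 6⁻¹ ≡ 11 (mod 13), so λ ≡ 10·11 ≡ 6.
  x = λ² - 12 - 12 = 36 - 24 ≡ 12; y = λ·(12 - 12) - 3 ≡ 10. → (12, 10)
3Q: (12, 10) + (12, 3): same x and y₁ ≡ -y₂, so the sum is O.
4Q: O + (12, 3) = (12, 3) (identity).
5Q: tangent at (12, 3): λ = (3·12² + 7)/(2·3) ≡ 10/6. 6⁻¹ ≡ 11 (mod 13) since 6·11 = 66 ≡ 1, so λ ≡ 10·11 ≡ 6.
  x = λ² - 12 - 12 = 36 - 24 ≡ 12; y = λ·(12 - 12) - 3 ≡ 10. → (12, 10)
6Q: (12, 10) + (12, 3): same x and y₁ ≡ -y₂, so the sum is O.
7Q: O + (12, 3) = (12, 3) (identity).
8Q: tangent at (12, 3): λ = (3·12² + 7)/(2·3) ≡ 10/6. 6⁻¹ ≡ 11 (mod 13) since 6·11 = 66 ≡ 1, so λ ≡ 10·11 ≡ 6.
  x = λ² - 12 - 12 = 36 - 24 ≡ 12; y = λ·(12 - 12) - 3 ≡ 10. → (12, 10)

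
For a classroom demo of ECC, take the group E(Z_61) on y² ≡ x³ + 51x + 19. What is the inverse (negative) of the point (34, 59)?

(34, 2)

-(34, 59) = (34, -59 mod 61) = (34, 2).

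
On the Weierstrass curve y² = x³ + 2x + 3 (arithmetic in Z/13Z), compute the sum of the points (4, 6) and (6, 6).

(3, 7)

(4, 6) + (6, 6). λ = (6 - 6)/(6 - 4) ≡ 0/2 mod 13. 2⁻¹ ≡ 7 (mod 13), so λ ≡ 0.
  x = λ² - 4 - 6 = 0 - 10 ≡ 3; y = λ·(4 - 3) - 6 ≡ 7. → (3, 7)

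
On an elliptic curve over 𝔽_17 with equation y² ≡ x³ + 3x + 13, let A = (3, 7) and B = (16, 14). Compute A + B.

(0, 9)

(3, 7) + (16, 14). λ = (14 - 7)/(16 - 3) ≡ 7/13 mod 17. 13⁻¹ ≡ 4 (mod 17) since 13·4 = 52 ≡ 1, so λ ≡ 11.
  x = λ² - 3 - 16 = 121 - 19 ≡ 0; y = λ·(3 - 0) - 7 ≡ 9. → (0, 9)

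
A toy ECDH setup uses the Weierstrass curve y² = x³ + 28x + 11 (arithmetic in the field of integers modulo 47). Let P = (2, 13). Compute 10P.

Repeated addition: build up to 10P.
2P: tangent at (2, 13): λ = (3·2² + 28)/(2·13) ≡ 40/26. 26⁻¹ ≡ 38 (mod 47), so λ ≡ 40·38 ≡ 16.
  x = λ² - 2 - 2 = 256 - 4 ≡ 17; y = λ·(2 - 17) - 13 ≡ 29. → (17, 29)
3P: (17, 29) + (2, 13). λ = (13 - 29)/(2 - 17) ≡ 31/32 mod 47. 32⁻¹ ≡ 25 (mod 47), so λ ≡ 23.
  x = λ² - 17 - 2 = 529 - 19 ≡ 40; y = λ·(17 - 40) - 29 ≡ 6. → (40, 6)
4P: (40, 6) + (2, 13). λ = (13 - 6)/(2 - 40) ≡ 7/9 mod 47. 9⁻¹ ≡ 21 (mod 47), so λ ≡ 6.
  x = λ² - 40 - 2 = 36 - 42 ≡ 41; y = λ·(40 - 41) - 6 ≡ 35. → (41, 35)
5P: (41, 35) + (2, 13). λ = (13 - 35)/(2 - 41) ≡ 25/8 mod 47. 8⁻¹ ≡ 6 (mod 47), so λ ≡ 9.
  x = λ² - 41 - 2 = 81 - 43 ≡ 38; y = λ·(41 - 38) - 35 ≡ 39. → (38, 39)
6P: (38, 39) + (2, 13). λ = (13 - 39)/(2 - 38) ≡ 21/11 mod 47. 11⁻¹ ≡ 30 (mod 47), so λ ≡ 19.
  x = λ² - 38 - 2 = 361 - 40 ≡ 39; y = λ·(38 - 39) - 39 ≡ 36. → (39, 36)
7P: (39, 36) + (2, 13). λ = (13 - 36)/(2 - 39) ≡ 24/10 mod 47. 10⁻¹ ≡ 33 (mod 47), so λ ≡ 40.
  x = λ² - 39 - 2 = 1600 - 41 ≡ 8; y = λ·(39 - 8) - 36 ≡ 29. → (8, 29)
8P: (8, 29) + (2, 13). λ = (13 - 29)/(2 - 8) ≡ 31/41 mod 47. 41⁻¹ ≡ 39 (mod 47), so λ ≡ 34.
  x = λ² - 8 - 2 = 1156 - 10 ≡ 18; y = λ·(8 - 18) - 29 ≡ 7. → (18, 7)
9P: (18, 7) + (2, 13). λ = (13 - 7)/(2 - 18) ≡ 6/31 mod 47. 31⁻¹ ≡ 44 (mod 47), so λ ≡ 29.
  x = λ² - 18 - 2 = 841 - 20 ≡ 22; y = λ·(18 - 22) - 7 ≡ 18. → (22, 18)
10P: (22, 18) + (2, 13). λ = (13 - 18)/(2 - 22) ≡ 42/27 mod 47. 27⁻¹ ≡ 7 (mod 47) since 27·7 = 189 ≡ 1, so λ ≡ 12.
  x = λ² - 22 - 2 = 144 - 24 ≡ 26; y = λ·(22 - 26) - 18 ≡ 28. → (26, 28)

(26, 28)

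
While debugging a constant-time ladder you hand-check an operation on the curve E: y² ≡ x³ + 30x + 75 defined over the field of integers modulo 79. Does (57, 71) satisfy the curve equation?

yes

y² = 71² ≡ 64; x³ + 30x + 75 = 186978 ≡ 64 (mod 79). 64 = 64.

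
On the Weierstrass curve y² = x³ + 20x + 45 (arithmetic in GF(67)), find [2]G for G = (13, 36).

tangent at (13, 36): λ = (3·13² + 20)/(2·36) ≡ 58/5. 5⁻¹ ≡ 27 (mod 67) since 5·27 = 135 ≡ 1, so λ ≡ 58·27 ≡ 25.
  x = λ² - 13 - 13 = 625 - 26 ≡ 63; y = λ·(13 - 63) - 36 ≡ 54. → (63, 54)

(63, 54)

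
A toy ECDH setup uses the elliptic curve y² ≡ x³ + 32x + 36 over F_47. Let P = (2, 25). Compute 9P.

(41, 2)

Double-and-add on 9 = (1001)₂. Start with P = (2, 25) for the leading 1-bit.
double: tangent at (2, 25): λ = (3·2² + 32)/(2·25) ≡ 44/3. 3⁻¹ ≡ 16 (mod 47), so λ ≡ 44·16 ≡ 46.
  x = λ² - 2 - 2 = 2116 - 4 ≡ 44; y = λ·(2 - 44) - 25 ≡ 17. → (44, 17)
double: tangent at (44, 17): λ = (3·44² + 32)/(2·17) ≡ 12/34. 34⁻¹ ≡ 18 (mod 47), so λ ≡ 12·18 ≡ 28.
  x = λ² - 44 - 44 = 784 - 88 ≡ 38; y = λ·(44 - 38) - 17 ≡ 10. → (38, 10)
double: tangent at (38, 10): λ = (3·38² + 32)/(2·10) ≡ 40/20. 20⁻¹ ≡ 40 (mod 47), so λ ≡ 40·40 ≡ 2.
  x = λ² - 38 - 38 = 4 - 76 ≡ 22; y = λ·(38 - 22) - 10 ≡ 22. → (22, 22)
add P: (22, 22) + (2, 25). λ = (25 - 22)/(2 - 22) ≡ 3/27 mod 47. 27⁻¹ ≡ 7 (mod 47) since 27·7 = 189 ≡ 1, so λ ≡ 21.
  x = λ² - 22 - 2 = 441 - 24 ≡ 41; y = λ·(22 - 41) - 22 ≡ 2. → (41, 2)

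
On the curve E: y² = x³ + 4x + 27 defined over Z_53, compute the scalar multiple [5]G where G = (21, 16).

Double-and-add on 5 = (101)₂. Start with G = (21, 16) for the leading 1-bit.
double: tangent at (21, 16): λ = (3·21² + 4)/(2·16) ≡ 2/32. 32⁻¹ ≡ 5 (mod 53), so λ ≡ 2·5 ≡ 10.
  x = λ² - 21 - 21 = 100 - 42 ≡ 5; y = λ·(21 - 5) - 16 ≡ 38. → (5, 38)
double: tangent at (5, 38): λ = (3·5² + 4)/(2·38) ≡ 26/23. 23⁻¹ ≡ 30 (mod 53) since 23·30 = 690 ≡ 1, so λ ≡ 26·30 ≡ 38.
  x = λ² - 5 - 5 = 1444 - 10 ≡ 3; y = λ·(5 - 3) - 38 ≡ 38. → (3, 38)
add G: (3, 38) + (21, 16). λ = (16 - 38)/(21 - 3) ≡ 31/18 mod 53. 18⁻¹ ≡ 3 (mod 53), so λ ≡ 40.
  x = λ² - 3 - 21 = 1600 - 24 ≡ 39; y = λ·(3 - 39) - 38 ≡ 6. → (39, 6)

(39, 6)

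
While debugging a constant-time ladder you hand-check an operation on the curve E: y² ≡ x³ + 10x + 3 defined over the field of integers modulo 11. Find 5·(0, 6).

Write G = (0, 6).
Repeated addition: build up to 5G.
2G: tangent at (0, 6): λ = (3·0² + 10)/(2·6) ≡ 10/1. 1⁻¹ ≡ 1 (mod 11), so λ ≡ 10·1 ≡ 10.
  x = λ² - 0 - 0 = 100 - 0 ≡ 1; y = λ·(0 - 1) - 6 ≡ 6. → (1, 6)
3G: (1, 6) + (0, 6). λ = (6 - 6)/(0 - 1) ≡ 0/10 mod 11. 10⁻¹ ≡ 10 (mod 11), so λ ≡ 0.
  x = λ² - 1 - 0 = 0 - 1 ≡ 10; y = λ·(1 - 10) - 6 ≡ 5. → (10, 5)
4G: (10, 5) + (0, 6). λ = (6 - 5)/(0 - 10) ≡ 1/1 mod 11. 1⁻¹ ≡ 1 (mod 11), so λ ≡ 1.
  x = λ² - 10 - 0 = 1 - 10 ≡ 2; y = λ·(10 - 2) - 5 ≡ 3. → (2, 3)
5G: (2, 3) + (0, 6). λ = (6 - 3)/(0 - 2) ≡ 3/9 mod 11. 9⁻¹ ≡ 5 (mod 11), so λ ≡ 4.
  x = λ² - 2 - 0 = 16 - 2 ≡ 3; y = λ·(2 - 3) - 3 ≡ 4. → (3, 4)

(3, 4)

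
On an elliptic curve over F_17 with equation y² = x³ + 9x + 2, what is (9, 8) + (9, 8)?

tangent at (9, 8): λ = (3·9² + 9)/(2·8) ≡ 14/16. 16⁻¹ ≡ 16 (mod 17), so λ ≡ 14·16 ≡ 3.
  x = λ² - 9 - 9 = 9 - 18 ≡ 8; y = λ·(9 - 8) - 8 ≡ 12. → (8, 12)

(8, 12)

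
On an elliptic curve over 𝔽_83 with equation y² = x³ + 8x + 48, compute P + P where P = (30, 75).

tangent at (30, 75): λ = (3·30² + 8)/(2·75) ≡ 52/67. 67⁻¹ ≡ 57 (mod 83) since 67·57 = 3819 ≡ 1, so λ ≡ 52·57 ≡ 59.
  x = λ² - 30 - 30 = 3481 - 60 ≡ 18; y = λ·(30 - 18) - 75 ≡ 52. → (18, 52)

(18, 52)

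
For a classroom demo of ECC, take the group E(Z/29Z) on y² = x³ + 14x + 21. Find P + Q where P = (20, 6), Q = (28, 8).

(20, 6) + (28, 8). λ = (8 - 6)/(28 - 20) ≡ 2/8 mod 29. 8⁻¹ ≡ 11 (mod 29), so λ ≡ 22.
  x = λ² - 20 - 28 = 484 - 48 ≡ 1; y = λ·(20 - 1) - 6 ≡ 6. → (1, 6)

(1, 6)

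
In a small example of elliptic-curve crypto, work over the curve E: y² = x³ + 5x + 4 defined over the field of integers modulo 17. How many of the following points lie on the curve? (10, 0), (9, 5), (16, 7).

(10, 0): 0² ≡ 0, rhs ≡ 0 → on.
(9, 5): 5² ≡ 8, rhs ≡ 13 → off.
(16, 7): 7² ≡ 15, rhs ≡ 15 → on.

2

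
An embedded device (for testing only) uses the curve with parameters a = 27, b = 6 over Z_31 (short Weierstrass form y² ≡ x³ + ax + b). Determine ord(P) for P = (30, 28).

12

2P: tangent at (30, 28): λ = (3·30² + 27)/(2·28) ≡ 30/25. 25⁻¹ ≡ 5 (mod 31) since 25·5 = 125 ≡ 1, so λ ≡ 30·5 ≡ 26.
  x = λ² - 30 - 30 = 676 - 60 ≡ 27; y = λ·(30 - 27) - 28 ≡ 19. → (27, 19)
3P: (27, 19) + (30, 28). λ = (28 - 19)/(30 - 27) ≡ 9/3 mod 31. 3⁻¹ ≡ 21 (mod 31), so λ ≡ 3.
  x = λ² - 27 - 30 = 9 - 57 ≡ 14; y = λ·(27 - 14) - 19 ≡ 20. → (14, 20)
4P: (14, 20) + (30, 28). λ = (28 - 20)/(30 - 14) ≡ 8/16 mod 31. 16⁻¹ ≡ 2 (mod 31), so λ ≡ 16.
  x = λ² - 14 - 30 = 256 - 44 ≡ 26; y = λ·(14 - 26) - 20 ≡ 5. → (26, 5)
5P: (26, 5) + (30, 28). λ = (28 - 5)/(30 - 26) ≡ 23/4 mod 31. 4⁻¹ ≡ 8 (mod 31), so λ ≡ 29.
  x = λ² - 26 - 30 = 841 - 56 ≡ 10; y = λ·(26 - 10) - 5 ≡ 25. → (10, 25)
6P: (10, 25) + (30, 28). λ = (28 - 25)/(30 - 10) ≡ 3/20 mod 31. 20⁻¹ ≡ 14 (mod 31), so λ ≡ 11.
  x = λ² - 10 - 30 = 121 - 40 ≡ 19; y = λ·(10 - 19) - 25 ≡ 0. → (19, 0)
7P: (19, 0) + (30, 28). λ = (28 - 0)/(30 - 19) ≡ 28/11 mod 31. 11⁻¹ ≡ 17 (mod 31) since 11·17 = 187 ≡ 1, so λ ≡ 11.
  x = λ² - 19 - 30 = 121 - 49 ≡ 10; y = λ·(19 - 10) - 0 ≡ 6. → (10, 6)
8P: (10, 6) + (30, 28). λ = (28 - 6)/(30 - 10) ≡ 22/20 mod 31. 20⁻¹ ≡ 14 (mod 31) since 20·14 = 280 ≡ 1, so λ ≡ 29.
  x = λ² - 10 - 30 = 841 - 40 ≡ 26; y = λ·(10 - 26) - 6 ≡ 26. → (26, 26)
9P: (26, 26) + (30, 28). λ = (28 - 26)/(30 - 26) ≡ 2/4 mod 31. 4⁻¹ ≡ 8 (mod 31) since 4·8 = 32 ≡ 1, so λ ≡ 16.
  x = λ² - 26 - 30 = 256 - 56 ≡ 14; y = λ·(26 - 14) - 26 ≡ 11. → (14, 11)
10P: (14, 11) + (30, 28). λ = (28 - 11)/(30 - 14) ≡ 17/16 mod 31. 16⁻¹ ≡ 2 (mod 31) since 16·2 = 32 ≡ 1, so λ ≡ 3.
  x = λ² - 14 - 30 = 9 - 44 ≡ 27; y = λ·(14 - 27) - 11 ≡ 12. → (27, 12)
11P: (27, 12) + (30, 28). λ = (28 - 12)/(30 - 27) ≡ 16/3 mod 31. 3⁻¹ ≡ 21 (mod 31), so λ ≡ 26.
  x = λ² - 27 - 30 = 676 - 57 ≡ 30; y = λ·(27 - 30) - 12 ≡ 3. → (30, 3)
12P: (30, 3) + (30, 28): same x and y₁ ≡ -y₂, so the sum is O.
12P = O, so the order is 12.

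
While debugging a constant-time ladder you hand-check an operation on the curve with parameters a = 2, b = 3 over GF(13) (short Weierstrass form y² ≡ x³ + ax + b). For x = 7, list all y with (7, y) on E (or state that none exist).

x³ + 2x + 3 = 360 ≡ 9 (mod 13).
Square roots of 9 mod 13: 3 and 10 (since 3² = 9 ≡ 9).

3, 10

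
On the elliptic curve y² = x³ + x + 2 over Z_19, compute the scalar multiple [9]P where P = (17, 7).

(1, 17)

Repeated addition: build up to 9P.
2P: tangent at (17, 7): λ = (3·17² + 1)/(2·7) ≡ 13/14. 14⁻¹ ≡ 15 (mod 19) since 14·15 = 210 ≡ 1, so λ ≡ 13·15 ≡ 5.
  x = λ² - 17 - 17 = 25 - 34 ≡ 10; y = λ·(17 - 10) - 7 ≡ 9. → (10, 9)
3P: (10, 9) + (17, 7). λ = (7 - 9)/(17 - 10) ≡ 17/7 mod 19. 7⁻¹ ≡ 11 (mod 19), so λ ≡ 16.
  x = λ² - 10 - 17 = 256 - 27 ≡ 1; y = λ·(10 - 1) - 9 ≡ 2. → (1, 2)
4P: (1, 2) + (17, 7). λ = (7 - 2)/(17 - 1) ≡ 5/16 mod 19. 16⁻¹ ≡ 6 (mod 19) since 16·6 = 96 ≡ 1, so λ ≡ 11.
  x = λ² - 1 - 17 = 121 - 18 ≡ 8; y = λ·(1 - 8) - 2 ≡ 16. → (8, 16)
5P: (8, 16) + (17, 7). λ = (7 - 16)/(17 - 8) ≡ 10/9 mod 19. 9⁻¹ ≡ 17 (mod 19), so λ ≡ 18.
  x = λ² - 8 - 17 = 324 - 25 ≡ 14; y = λ·(8 - 14) - 16 ≡ 9. → (14, 9)
6P: (14, 9) + (17, 7). λ = (7 - 9)/(17 - 14) ≡ 17/3 mod 19. 3⁻¹ ≡ 13 (mod 19) since 3·13 = 39 ≡ 1, so λ ≡ 12.
  x = λ² - 14 - 17 = 144 - 31 ≡ 18; y = λ·(14 - 18) - 9 ≡ 0. → (18, 0)
7P: (18, 0) + (17, 7). λ = (7 - 0)/(17 - 18) ≡ 7/18 mod 19. 18⁻¹ ≡ 18 (mod 19), so λ ≡ 12.
  x = λ² - 18 - 17 = 144 - 35 ≡ 14; y = λ·(18 - 14) - 0 ≡ 10. → (14, 10)
8P: (14, 10) + (17, 7). λ = (7 - 10)/(17 - 14) ≡ 16/3 mod 19. 3⁻¹ ≡ 13 (mod 19) since 3·13 = 39 ≡ 1, so λ ≡ 18.
  x = λ² - 14 - 17 = 324 - 31 ≡ 8; y = λ·(14 - 8) - 10 ≡ 3. → (8, 3)
9P: (8, 3) + (17, 7). λ = (7 - 3)/(17 - 8) ≡ 4/9 mod 19. 9⁻¹ ≡ 17 (mod 19) since 9·17 = 153 ≡ 1, so λ ≡ 11.
  x = λ² - 8 - 17 = 121 - 25 ≡ 1; y = λ·(8 - 1) - 3 ≡ 17. → (1, 17)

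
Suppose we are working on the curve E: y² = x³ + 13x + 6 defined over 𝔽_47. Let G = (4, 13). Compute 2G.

tangent at (4, 13): λ = (3·4² + 13)/(2·13) ≡ 14/26. 26⁻¹ ≡ 38 (mod 47), so λ ≡ 14·38 ≡ 15.
  x = λ² - 4 - 4 = 225 - 8 ≡ 29; y = λ·(4 - 29) - 13 ≡ 35. → (29, 35)

(29, 35)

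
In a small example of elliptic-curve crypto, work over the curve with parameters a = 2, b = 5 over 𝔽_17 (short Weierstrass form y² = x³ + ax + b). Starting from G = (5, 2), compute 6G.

Repeated addition: build up to 6G.
2G: tangent at (5, 2): λ = (3·5² + 2)/(2·2) ≡ 9/4. 4⁻¹ ≡ 13 (mod 17), so λ ≡ 9·13 ≡ 15.
  x = λ² - 5 - 5 = 225 - 10 ≡ 11; y = λ·(5 - 11) - 2 ≡ 10. → (11, 10)
3G: (11, 10) + (5, 2). λ = (2 - 10)/(5 - 11) ≡ 9/11 mod 17. 11⁻¹ ≡ 14 (mod 17), so λ ≡ 7.
  x = λ² - 11 - 5 = 49 - 16 ≡ 16; y = λ·(11 - 16) - 10 ≡ 6. → (16, 6)
4G: (16, 6) + (5, 2). λ = (2 - 6)/(5 - 16) ≡ 13/6 mod 17. 6⁻¹ ≡ 3 (mod 17), so λ ≡ 5.
  x = λ² - 16 - 5 = 25 - 21 ≡ 4; y = λ·(16 - 4) - 6 ≡ 3. → (4, 3)
5G: (4, 3) + (5, 2). λ = (2 - 3)/(5 - 4) ≡ 16/1 mod 17. 1⁻¹ ≡ 1 (mod 17) since 1·1 = 1 ≡ 1, so λ ≡ 16.
  x = λ² - 4 - 5 = 256 - 9 ≡ 9; y = λ·(4 - 9) - 3 ≡ 2. → (9, 2)
6G: (9, 2) + (5, 2). λ = (2 - 2)/(5 - 9) ≡ 0/13 mod 17. 13⁻¹ ≡ 4 (mod 17), so λ ≡ 0.
  x = λ² - 9 - 5 = 0 - 14 ≡ 3; y = λ·(9 - 3) - 2 ≡ 15. → (3, 15)

(3, 15)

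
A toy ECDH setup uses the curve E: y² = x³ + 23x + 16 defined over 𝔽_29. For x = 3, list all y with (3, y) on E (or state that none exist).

5, 24

x³ + 23x + 16 = 112 ≡ 25 (mod 29).
Square roots of 25 mod 29: 5 and 24 (since 5² = 25 ≡ 25).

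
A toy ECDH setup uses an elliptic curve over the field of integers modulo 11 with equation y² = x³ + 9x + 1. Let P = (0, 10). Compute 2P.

tangent at (0, 10): λ = (3·0² + 9)/(2·10) ≡ 9/9. 9⁻¹ ≡ 5 (mod 11), so λ ≡ 9·5 ≡ 1.
  x = λ² - 0 - 0 = 1 - 0 ≡ 1; y = λ·(0 - 1) - 10 ≡ 0. → (1, 0)

(1, 0)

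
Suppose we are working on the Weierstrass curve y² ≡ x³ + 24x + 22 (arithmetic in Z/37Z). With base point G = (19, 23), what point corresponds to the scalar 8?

Double-and-add on 8 = (1000)₂. Start with G = (19, 23) for the leading 1-bit.
double: tangent at (19, 23): λ = (3·19² + 24)/(2·23) ≡ 34/9. 9⁻¹ ≡ 33 (mod 37), so λ ≡ 34·33 ≡ 12.
  x = λ² - 19 - 19 = 144 - 38 ≡ 32; y = λ·(19 - 32) - 23 ≡ 6. → (32, 6)
double: tangent at (32, 6): λ = (3·32² + 24)/(2·6) ≡ 25/12. 12⁻¹ ≡ 34 (mod 37) since 12·34 = 408 ≡ 1, so λ ≡ 25·34 ≡ 36.
  x = λ² - 32 - 32 = 1296 - 64 ≡ 11; y = λ·(32 - 11) - 6 ≡ 10. → (11, 10)
double: tangent at (11, 10): λ = (3·11² + 24)/(2·10) ≡ 17/20. 20⁻¹ ≡ 13 (mod 37) since 20·13 = 260 ≡ 1, so λ ≡ 17·13 ≡ 36.
  x = λ² - 11 - 11 = 1296 - 22 ≡ 16; y = λ·(11 - 16) - 10 ≡ 32. → (16, 32)

(16, 32)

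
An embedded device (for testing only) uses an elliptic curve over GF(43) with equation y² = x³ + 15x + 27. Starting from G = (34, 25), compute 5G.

Repeated addition: build up to 5G.
2G: tangent at (34, 25): λ = (3·34² + 15)/(2·25) ≡ 0/7. 7⁻¹ ≡ 37 (mod 43) since 7·37 = 259 ≡ 1, so λ ≡ 0·37 ≡ 0.
  x = λ² - 34 - 34 = 0 - 68 ≡ 18; y = λ·(34 - 18) - 25 ≡ 18. → (18, 18)
3G: (18, 18) + (34, 25). λ = (25 - 18)/(34 - 18) ≡ 7/16 mod 43. 16⁻¹ ≡ 35 (mod 43) since 16·35 = 560 ≡ 1, so λ ≡ 30.
  x = λ² - 18 - 34 = 900 - 52 ≡ 31; y = λ·(18 - 31) - 18 ≡ 22. → (31, 22)
4G: (31, 22) + (34, 25). λ = (25 - 22)/(34 - 31) ≡ 3/3 mod 43. 3⁻¹ ≡ 29 (mod 43) since 3·29 = 87 ≡ 1, so λ ≡ 1.
  x = λ² - 31 - 34 = 1 - 65 ≡ 22; y = λ·(31 - 22) - 22 ≡ 30. → (22, 30)
5G: (22, 30) + (34, 25). λ = (25 - 30)/(34 - 22) ≡ 38/12 mod 43. 12⁻¹ ≡ 18 (mod 43) since 12·18 = 216 ≡ 1, so λ ≡ 39.
  x = λ² - 22 - 34 = 1521 - 56 ≡ 3; y = λ·(22 - 3) - 30 ≡ 23. → (3, 23)

(3, 23)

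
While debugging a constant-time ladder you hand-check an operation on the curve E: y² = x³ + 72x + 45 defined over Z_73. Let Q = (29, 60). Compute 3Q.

(34, 25)

Repeated addition: build up to 3Q.
2Q: tangent at (29, 60): λ = (3·29² + 72)/(2·60) ≡ 40/47. 47⁻¹ ≡ 14 (mod 73), so λ ≡ 40·14 ≡ 49.
  x = λ² - 29 - 29 = 2401 - 58 ≡ 7; y = λ·(29 - 7) - 60 ≡ 69. → (7, 69)
3Q: (7, 69) + (29, 60). λ = (60 - 69)/(29 - 7) ≡ 64/22 mod 73. 22⁻¹ ≡ 10 (mod 73), so λ ≡ 56.
  x = λ² - 7 - 29 = 3136 - 36 ≡ 34; y = λ·(7 - 34) - 69 ≡ 25. → (34, 25)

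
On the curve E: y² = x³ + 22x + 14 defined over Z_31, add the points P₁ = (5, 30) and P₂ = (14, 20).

(14, 11)

(5, 30) + (14, 20). λ = (20 - 30)/(14 - 5) ≡ 21/9 mod 31. 9⁻¹ ≡ 7 (mod 31), so λ ≡ 23.
  x = λ² - 5 - 14 = 529 - 19 ≡ 14; y = λ·(5 - 14) - 30 ≡ 11. → (14, 11)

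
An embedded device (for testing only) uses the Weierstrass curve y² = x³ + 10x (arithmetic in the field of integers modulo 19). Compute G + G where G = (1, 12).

(4, 3)

tangent at (1, 12): λ = (3·1² + 10)/(2·12) ≡ 13/5. 5⁻¹ ≡ 4 (mod 19), so λ ≡ 13·4 ≡ 14.
  x = λ² - 1 - 1 = 196 - 2 ≡ 4; y = λ·(1 - 4) - 12 ≡ 3. → (4, 3)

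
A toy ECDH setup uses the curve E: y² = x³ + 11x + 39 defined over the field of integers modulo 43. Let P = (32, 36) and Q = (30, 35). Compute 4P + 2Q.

First 4P:
Repeated addition: build up to 4P.
2P: tangent at (32, 36): λ = (3·32² + 11)/(2·36) ≡ 30/29. 29⁻¹ ≡ 3 (mod 43) since 29·3 = 87 ≡ 1, so λ ≡ 30·3 ≡ 4.
  x = λ² - 32 - 32 = 16 - 64 ≡ 38; y = λ·(32 - 38) - 36 ≡ 26. → (38, 26)
3P: (38, 26) + (32, 36). λ = (36 - 26)/(32 - 38) ≡ 10/37 mod 43. 37⁻¹ ≡ 7 (mod 43) since 37·7 = 259 ≡ 1, so λ ≡ 27.
  x = λ² - 38 - 32 = 729 - 70 ≡ 14; y = λ·(38 - 14) - 26 ≡ 20. → (14, 20)
4P: (14, 20) + (32, 36). λ = (36 - 20)/(32 - 14) ≡ 16/18 mod 43. 18⁻¹ ≡ 12 (mod 43), so λ ≡ 20.
  x = λ² - 14 - 32 = 400 - 46 ≡ 10; y = λ·(14 - 10) - 20 ≡ 17. → (10, 17)
4P = (10, 17).
Next 2Q:
Repeated addition: build up to 2Q.
2Q: tangent at (30, 35): λ = (3·30² + 11)/(2·35) ≡ 2/27. 27⁻¹ ≡ 8 (mod 43), so λ ≡ 2·8 ≡ 16.
  x = λ² - 30 - 30 = 256 - 60 ≡ 24; y = λ·(30 - 24) - 35 ≡ 18. → (24, 18)
2Q = (24, 18).
Finally 4P + 2Q:
(10, 17) + (24, 18). λ = (18 - 17)/(24 - 10) ≡ 1/14 mod 43. 14⁻¹ ≡ 40 (mod 43), so λ ≡ 40.
  x = λ² - 10 - 24 = 1600 - 34 ≡ 18; y = λ·(10 - 18) - 17 ≡ 7. → (18, 7)

(18, 7)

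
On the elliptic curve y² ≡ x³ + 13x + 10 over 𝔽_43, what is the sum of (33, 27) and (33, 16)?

The two points share x = 33 and their y-coordinates satisfy 27 + 16 ≡ 0 (mod 43), so they are inverses. Their sum is ∞.

O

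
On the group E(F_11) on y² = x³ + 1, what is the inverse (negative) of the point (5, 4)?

-(5, 4) = (5, -4 mod 11) = (5, 7).

(5, 7)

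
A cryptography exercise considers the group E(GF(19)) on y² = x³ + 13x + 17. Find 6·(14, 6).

Write P = (14, 6).
Repeated addition: build up to 6P.
2P: tangent at (14, 6): λ = (3·14² + 13)/(2·6) ≡ 12/12. 12⁻¹ ≡ 8 (mod 19), so λ ≡ 12·8 ≡ 1.
  x = λ² - 14 - 14 = 1 - 28 ≡ 11; y = λ·(14 - 11) - 6 ≡ 16. → (11, 16)
3P: (11, 16) + (14, 6). λ = (6 - 16)/(14 - 11) ≡ 9/3 mod 19. 3⁻¹ ≡ 13 (mod 19), so λ ≡ 3.
  x = λ² - 11 - 14 = 9 - 25 ≡ 3; y = λ·(11 - 3) - 16 ≡ 8. → (3, 8)
4P: (3, 8) + (14, 6). λ = (6 - 8)/(14 - 3) ≡ 17/11 mod 19. 11⁻¹ ≡ 7 (mod 19), so λ ≡ 5.
  x = λ² - 3 - 14 = 25 - 17 ≡ 8; y = λ·(3 - 8) - 8 ≡ 5. → (8, 5)
5P: (8, 5) + (14, 6). λ = (6 - 5)/(14 - 8) ≡ 1/6 mod 19. 6⁻¹ ≡ 16 (mod 19), so λ ≡ 16.
  x = λ² - 8 - 14 = 256 - 22 ≡ 6; y = λ·(8 - 6) - 5 ≡ 8. → (6, 8)
6P: (6, 8) + (14, 6). λ = (6 - 8)/(14 - 6) ≡ 17/8 mod 19. 8⁻¹ ≡ 12 (mod 19), so λ ≡ 14.
  x = λ² - 6 - 14 = 196 - 20 ≡ 5; y = λ·(6 - 5) - 8 ≡ 6. → (5, 6)

(5, 6)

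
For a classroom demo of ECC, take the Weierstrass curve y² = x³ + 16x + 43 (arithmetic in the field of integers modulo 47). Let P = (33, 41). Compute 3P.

(35, 35)

Repeated addition: build up to 3P.
2P: tangent at (33, 41): λ = (3·33² + 16)/(2·41) ≡ 40/35. 35⁻¹ ≡ 43 (mod 47) since 35·43 = 1505 ≡ 1, so λ ≡ 40·43 ≡ 28.
  x = λ² - 33 - 33 = 784 - 66 ≡ 13; y = λ·(33 - 13) - 41 ≡ 2. → (13, 2)
3P: (13, 2) + (33, 41). λ = (41 - 2)/(33 - 13) ≡ 39/20 mod 47. 20⁻¹ ≡ 40 (mod 47), so λ ≡ 9.
  x = λ² - 13 - 33 = 81 - 46 ≡ 35; y = λ·(13 - 35) - 2 ≡ 35. → (35, 35)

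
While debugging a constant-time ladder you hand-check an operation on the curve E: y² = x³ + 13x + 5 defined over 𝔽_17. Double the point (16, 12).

tangent at (16, 12): λ = (3·16² + 13)/(2·12) ≡ 16/7. 7⁻¹ ≡ 5 (mod 17) since 7·5 = 35 ≡ 1, so λ ≡ 16·5 ≡ 12.
  x = λ² - 16 - 16 = 144 - 32 ≡ 10; y = λ·(16 - 10) - 12 ≡ 9. → (10, 9)

(10, 9)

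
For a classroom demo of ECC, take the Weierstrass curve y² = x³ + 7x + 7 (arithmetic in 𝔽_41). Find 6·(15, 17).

(15, 17)

Write Q = (15, 17).
Double-and-add on 6 = (110)₂. Start with Q = (15, 17) for the leading 1-bit.
double: tangent at (15, 17): λ = (3·15² + 7)/(2·17) ≡ 26/34. 34⁻¹ ≡ 35 (mod 41), so λ ≡ 26·35 ≡ 8.
  x = λ² - 15 - 15 = 64 - 30 ≡ 34; y = λ·(15 - 34) - 17 ≡ 36. → (34, 36)
add Q: (34, 36) + (15, 17). λ = (17 - 36)/(15 - 34) ≡ 22/22 mod 41. 22⁻¹ ≡ 28 (mod 41), so λ ≡ 1.
  x = λ² - 34 - 15 = 1 - 49 ≡ 34; y = λ·(34 - 34) - 36 ≡ 5. → (34, 5)
double: tangent at (34, 5): λ = (3·34² + 7)/(2·5) ≡ 31/10. 10⁻¹ ≡ 37 (mod 41), so λ ≡ 31·37 ≡ 40.
  x = λ² - 34 - 34 = 1600 - 68 ≡ 15; y = λ·(34 - 15) - 5 ≡ 17. → (15, 17)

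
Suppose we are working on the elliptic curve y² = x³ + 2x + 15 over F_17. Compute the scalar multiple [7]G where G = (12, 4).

(0, 7)

Repeated addition: build up to 7G.
2G: tangent at (12, 4): λ = (3·12² + 2)/(2·4) ≡ 9/8. 8⁻¹ ≡ 15 (mod 17), so λ ≡ 9·15 ≡ 16.
  x = λ² - 12 - 12 = 256 - 24 ≡ 11; y = λ·(12 - 11) - 4 ≡ 12. → (11, 12)
3G: (11, 12) + (12, 4). λ = (4 - 12)/(12 - 11) ≡ 9/1 mod 17. 1⁻¹ ≡ 1 (mod 17), so λ ≡ 9.
  x = λ² - 11 - 12 = 81 - 23 ≡ 7; y = λ·(11 - 7) - 12 ≡ 7. → (7, 7)
4G: (7, 7) + (12, 4). λ = (4 - 7)/(12 - 7) ≡ 14/5 mod 17. 5⁻¹ ≡ 7 (mod 17), so λ ≡ 13.
  x = λ² - 7 - 12 = 169 - 19 ≡ 14; y = λ·(7 - 14) - 7 ≡ 4. → (14, 4)
5G: (14, 4) + (12, 4). λ = (4 - 4)/(12 - 14) ≡ 0/15 mod 17. 15⁻¹ ≡ 8 (mod 17), so λ ≡ 0.
  x = λ² - 14 - 12 = 0 - 26 ≡ 8; y = λ·(14 - 8) - 4 ≡ 13. → (8, 13)
6G: (8, 13) + (12, 4). λ = (4 - 13)/(12 - 8) ≡ 8/4 mod 17. 4⁻¹ ≡ 13 (mod 17) since 4·13 = 52 ≡ 1, so λ ≡ 2.
  x = λ² - 8 - 12 = 4 - 20 ≡ 1; y = λ·(8 - 1) - 13 ≡ 1. → (1, 1)
7G: (1, 1) + (12, 4). λ = (4 - 1)/(12 - 1) ≡ 3/11 mod 17. 11⁻¹ ≡ 14 (mod 17) since 11·14 = 154 ≡ 1, so λ ≡ 8.
  x = λ² - 1 - 12 = 64 - 13 ≡ 0; y = λ·(1 - 0) - 1 ≡ 7. → (0, 7)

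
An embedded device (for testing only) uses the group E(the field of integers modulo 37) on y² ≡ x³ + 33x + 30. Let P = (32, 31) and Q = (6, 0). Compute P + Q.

(32, 31) + (6, 0). λ = (0 - 31)/(6 - 32) ≡ 6/11 mod 37. 11⁻¹ ≡ 27 (mod 37) since 11·27 = 297 ≡ 1, so λ ≡ 14.
  x = λ² - 32 - 6 = 196 - 38 ≡ 10; y = λ·(32 - 10) - 31 ≡ 18. → (10, 18)

(10, 18)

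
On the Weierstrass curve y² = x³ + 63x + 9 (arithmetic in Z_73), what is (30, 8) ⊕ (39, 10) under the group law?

(30, 8) + (39, 10). λ = (10 - 8)/(39 - 30) ≡ 2/9 mod 73. 9⁻¹ ≡ 65 (mod 73) since 9·65 = 585 ≡ 1, so λ ≡ 57.
  x = λ² - 30 - 39 = 3249 - 69 ≡ 41; y = λ·(30 - 41) - 8 ≡ 22. → (41, 22)

(41, 22)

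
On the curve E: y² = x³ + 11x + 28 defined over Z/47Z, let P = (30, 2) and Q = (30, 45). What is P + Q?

O

The two points share x = 30 and their y-coordinates satisfy 2 + 45 ≡ 0 (mod 47), so they are inverses. Their sum is ∞.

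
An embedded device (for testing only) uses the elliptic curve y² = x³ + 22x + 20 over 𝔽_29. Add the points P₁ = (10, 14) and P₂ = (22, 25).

(21, 17)

(10, 14) + (22, 25). λ = (25 - 14)/(22 - 10) ≡ 11/12 mod 29. 12⁻¹ ≡ 17 (mod 29) since 12·17 = 204 ≡ 1, so λ ≡ 13.
  x = λ² - 10 - 22 = 169 - 32 ≡ 21; y = λ·(10 - 21) - 14 ≡ 17. → (21, 17)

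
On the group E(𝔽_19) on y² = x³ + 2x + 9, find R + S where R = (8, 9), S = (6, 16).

(3, 2)

(8, 9) + (6, 16). λ = (16 - 9)/(6 - 8) ≡ 7/17 mod 19. 17⁻¹ ≡ 9 (mod 19) since 17·9 = 153 ≡ 1, so λ ≡ 6.
  x = λ² - 8 - 6 = 36 - 14 ≡ 3; y = λ·(8 - 3) - 9 ≡ 2. → (3, 2)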